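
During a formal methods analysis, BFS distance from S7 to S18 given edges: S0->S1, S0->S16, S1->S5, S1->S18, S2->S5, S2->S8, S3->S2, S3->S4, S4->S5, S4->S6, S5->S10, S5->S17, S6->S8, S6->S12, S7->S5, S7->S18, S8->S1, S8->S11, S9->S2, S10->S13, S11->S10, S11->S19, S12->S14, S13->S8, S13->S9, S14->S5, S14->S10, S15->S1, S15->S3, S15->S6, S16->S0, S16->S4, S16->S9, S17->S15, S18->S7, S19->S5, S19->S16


BFS layer-by-layer from S7:
  dist 0: {S7}
  dist 1: {S5, S18}
  -> S18 reached at distance 1
Shortest path length = 1

1


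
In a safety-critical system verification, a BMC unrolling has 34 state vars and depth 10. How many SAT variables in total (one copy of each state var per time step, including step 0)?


BMC unrolls to depth k, creating one copy of each state var for steps 0..k.
Step count = 10 + 1 = 11 (steps 0 through 10)
Vars per step = 34
Total = 34 * 11 = 374

374


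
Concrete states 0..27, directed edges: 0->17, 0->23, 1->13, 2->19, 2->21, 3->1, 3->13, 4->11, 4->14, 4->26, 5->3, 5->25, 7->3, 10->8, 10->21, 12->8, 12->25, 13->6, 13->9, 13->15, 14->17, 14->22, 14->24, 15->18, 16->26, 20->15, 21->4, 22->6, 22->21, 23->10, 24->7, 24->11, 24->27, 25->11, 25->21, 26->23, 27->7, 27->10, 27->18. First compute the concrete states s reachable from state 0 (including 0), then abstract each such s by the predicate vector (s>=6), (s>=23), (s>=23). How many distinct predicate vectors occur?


BFS from 0:
Concrete reachable: {0, 1, 3, 4, 6, 7, 8, 9, 10, 11, 13, 14, 15, 17, 18, 21, 22, 23, 24, 26, 27}
Abstract via predicates (s>=6), (s>=23), (s>=23):
  (0,0,0) <- {0, 1, 3, 4}
  (1,0,0) <- {6, 7, 8, 9, 10, 11, 13, 14, 15, 17, 18, 21, 22}
  (1,1,1) <- {23, 24, 26, 27}
Distinct abstract states = 3

3


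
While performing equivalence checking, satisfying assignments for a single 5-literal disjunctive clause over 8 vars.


Step 1: Total=2^8=256
Step 2: Unsat when all 5 false: 2^3=8
Step 3: Sat=256-8=248

248


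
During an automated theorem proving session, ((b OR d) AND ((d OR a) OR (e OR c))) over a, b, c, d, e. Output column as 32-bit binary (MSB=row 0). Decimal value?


Formula: ((b OR d) AND ((d OR a) OR (e OR c))) over a, b, c, d, e (32 rows)
Evaluate each row (bits = a,b,c,d,e, MSB first):
  row 0 [00000]: ((0 OR 0) AND ((0 OR 0) OR (0 OR 0))) -> 0
  row 1 [00001]: ((0 OR 0) AND ((0 OR 0) OR (1 OR 0))) -> 0
  row 2 [00010]: ((0 OR 1) AND ((1 OR 0) OR (0 OR 0))) -> 1
  row 3 [00011]: ((0 OR 1) AND ((1 OR 0) OR (1 OR 0))) -> 1
  row 4 [00100]: ((0 OR 0) AND ((0 OR 0) OR (0 OR 1))) -> 0
  row 5 [00101]: ((0 OR 0) AND ((0 OR 0) OR (1 OR 1))) -> 0
  row 6 [00110]: ((0 OR 1) AND ((1 OR 0) OR (0 OR 1))) -> 1
  row 7 [00111]: ((0 OR 1) AND ((1 OR 0) OR (1 OR 1))) -> 1
  row 8 [01000]: ((1 OR 0) AND ((0 OR 0) OR (0 OR 0))) -> 0
  row 9 [01001]: ((1 OR 0) AND ((0 OR 0) OR (1 OR 0))) -> 1
  row 10 [01010]: ((1 OR 1) AND ((1 OR 0) OR (0 OR 0))) -> 1
  row 11 [01011]: ((1 OR 1) AND ((1 OR 0) OR (1 OR 0))) -> 1
  row 12 [01100]: ((1 OR 0) AND ((0 OR 0) OR (0 OR 1))) -> 1
  row 13 [01101]: ((1 OR 0) AND ((0 OR 0) OR (1 OR 1))) -> 1
  row 14 [01110]: ((1 OR 1) AND ((1 OR 0) OR (0 OR 1))) -> 1
  row 15 [01111]: ((1 OR 1) AND ((1 OR 0) OR (1 OR 1))) -> 1
  row 16 [10000]: ((0 OR 0) AND ((0 OR 1) OR (0 OR 0))) -> 0
  row 17 [10001]: ((0 OR 0) AND ((0 OR 1) OR (1 OR 0))) -> 0
  row 18 [10010]: ((0 OR 1) AND ((1 OR 1) OR (0 OR 0))) -> 1
  row 19 [10011]: ((0 OR 1) AND ((1 OR 1) OR (1 OR 0))) -> 1
  row 20 [10100]: ((0 OR 0) AND ((0 OR 1) OR (0 OR 1))) -> 0
  row 21 [10101]: ((0 OR 0) AND ((0 OR 1) OR (1 OR 1))) -> 0
  row 22 [10110]: ((0 OR 1) AND ((1 OR 1) OR (0 OR 1))) -> 1
  row 23 [10111]: ((0 OR 1) AND ((1 OR 1) OR (1 OR 1))) -> 1
  row 24 [11000]: ((1 OR 0) AND ((0 OR 1) OR (0 OR 0))) -> 1
  row 25 [11001]: ((1 OR 0) AND ((0 OR 1) OR (1 OR 0))) -> 1
  row 26 [11010]: ((1 OR 1) AND ((1 OR 1) OR (0 OR 0))) -> 1
  row 27 [11011]: ((1 OR 1) AND ((1 OR 1) OR (1 OR 0))) -> 1
  row 28 [11100]: ((1 OR 0) AND ((0 OR 1) OR (0 OR 1))) -> 1
  row 29 [11101]: ((1 OR 0) AND ((0 OR 1) OR (1 OR 1))) -> 1
  row 30 [11110]: ((1 OR 1) AND ((1 OR 1) OR (0 OR 1))) -> 1
  row 31 [11111]: ((1 OR 1) AND ((1 OR 1) OR (1 OR 1))) -> 1
Full result column, 4 rows per line (a,b,c fixed per line; d,e runs 00..11 left to right):
  rows 0-3 [a,b,c=000]: 0011  = hex 3
  rows 4-7 [a,b,c=001]: 0011  = hex 3
  rows 8-11 [a,b,c=010]: 0111  = hex 7
  rows 12-15 [a,b,c=011]: 1111  = hex F
  rows 16-19 [a,b,c=100]: 0011  = hex 3
  rows 20-23 [a,b,c=101]: 0011  = hex 3
  rows 24-27 [a,b,c=110]: 1111  = hex F
  rows 28-31 [a,b,c=111]: 1111  = hex F
Output column (row 0 .. row 31) = 00110011011111110011001111111111
Output column grouped in 4s = 0011 0011 0111 1111 0011 0011 1111 1111 = 0x337F33FF
Convert to decimal digit by digit (value = value*16 + digit):
  3 -> 3
  3*16 + 3 = 51
  51*16 + 7 = 823
  823*16 + 15 (F) = 13183
  13183*16 + 3 = 210931
  210931*16 + 3 = 3374899
  3374899*16 + 15 (F) = 53998399
  53998399*16 + 15 (F) = 863974399
Decimal = 863974399

863974399


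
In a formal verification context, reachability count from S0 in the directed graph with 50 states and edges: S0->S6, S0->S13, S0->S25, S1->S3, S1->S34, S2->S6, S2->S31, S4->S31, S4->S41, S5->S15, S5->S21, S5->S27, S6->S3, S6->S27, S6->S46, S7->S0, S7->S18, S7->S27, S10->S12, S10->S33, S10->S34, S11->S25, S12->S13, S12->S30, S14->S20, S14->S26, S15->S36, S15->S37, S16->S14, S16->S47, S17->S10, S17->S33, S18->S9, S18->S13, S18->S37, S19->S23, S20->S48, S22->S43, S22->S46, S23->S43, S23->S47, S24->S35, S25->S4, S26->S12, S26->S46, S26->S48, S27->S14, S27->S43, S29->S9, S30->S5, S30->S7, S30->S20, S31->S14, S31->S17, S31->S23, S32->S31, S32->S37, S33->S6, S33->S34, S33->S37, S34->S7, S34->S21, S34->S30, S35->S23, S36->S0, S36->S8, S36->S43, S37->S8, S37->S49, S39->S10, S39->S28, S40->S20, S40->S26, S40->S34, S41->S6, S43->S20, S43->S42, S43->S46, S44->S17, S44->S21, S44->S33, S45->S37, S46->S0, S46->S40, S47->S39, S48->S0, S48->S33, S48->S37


BFS from S0:
  layer 0: {S0}
  layer 1: {S6, S13, S25}
  layer 2: {S3, S4, S27, S46}
  layer 3: {S14, S31, S40, S41, S43}
  layer 4: {S17, S20, S23, S26, S34, S42}
  layer 5: {S7, S10, S12, S21, S30, S33, S47, S48}
  layer 6: {S5, S18, S37, S39}
  layer 7: {S8, S9, S15, S28, S49}
  layer 8: {S36}
Reachable set: {S0, S3, S4, S5, S6, S7, S8, S9, S10, S12, S13, S14, S15, S17, S18, S20, S21, S23, S25, S26, S27, S28, S30, S31, S33, S34, S36, S37, S39, S40, S41, S42, S43, S46, S47, S48, S49}
Count = 37

37


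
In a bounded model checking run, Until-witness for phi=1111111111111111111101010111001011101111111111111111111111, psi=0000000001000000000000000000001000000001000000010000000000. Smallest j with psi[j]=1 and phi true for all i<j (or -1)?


(phi U psi) at 0: need smallest j with psi[j]=1 and phi[i]=1 for all i in [0,j).
Scan from step 0:
  step 0: phi=1, psi=0 -> continue
  step 1: phi=1, psi=0 -> continue
  step 2: phi=1, psi=0 -> continue
  step 3: phi=1, psi=0 -> continue
  step 9: psi=1 and phi held for [0,9) -> witness found
Witness step = 9

9


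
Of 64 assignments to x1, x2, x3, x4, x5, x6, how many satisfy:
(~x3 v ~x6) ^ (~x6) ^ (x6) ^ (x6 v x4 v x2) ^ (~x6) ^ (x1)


CNF with 6 clauses over 6 vars (64 assignments).
An assignment satisfies CNF iff every clause has >=1 true literal.
Check each row (bits = x1,x2,x3,x4,x5,x6; clause T/F shown):
  row 0 [000000]: clauses=TTFFTF -> 0
  row 1 [000001]: clauses=TFTTFF -> 0
  row 2 [000010]: clauses=TTFFTF -> 0
  row 3 [000011]: clauses=TFTTFF -> 0
  row 4 [000100]: clauses=TTFTTF -> 0
  (every remaining row is evaluated the same way; all 64 results are listed next)
Full result column, 8 rows per line (x1,x2,x3 fixed per line; x4,x5,x6 runs 000..111 left to right):
  rows 0-7 [x1,x2,x3=000]: 00000000  (ones: 0)
  rows 8-15 [x1,x2,x3=001]: 00000000  (ones: 0)
  rows 16-23 [x1,x2,x3=010]: 00000000  (ones: 0)
  rows 24-31 [x1,x2,x3=011]: 00000000  (ones: 0)
  rows 32-39 [x1,x2,x3=100]: 00000000  (ones: 0)
  rows 40-47 [x1,x2,x3=101]: 00000000  (ones: 0)
  rows 48-55 [x1,x2,x3=110]: 00000000  (ones: 0)
  rows 56-63 [x1,x2,x3=111]: 00000000  (ones: 0)
Satisfying assignments = 0+0+0+0+0+0+0+0 = 0

0


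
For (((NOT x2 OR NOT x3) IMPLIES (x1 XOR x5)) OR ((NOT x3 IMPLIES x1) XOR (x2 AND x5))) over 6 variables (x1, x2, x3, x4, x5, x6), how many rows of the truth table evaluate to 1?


Formula: (((NOT x2 OR NOT x3) IMPLIES (x1 XOR x5)) OR ((NOT x3 IMPLIES x1) XOR (x2 AND x5))) over 6 vars (64 rows)
Evaluate each row (x1, x2, x3, x4, x5, x6 as bits, MSB first):
  row 0 [000000]: (((NOT 0 OR NOT 0) IMPLIES (0 XOR 0)) OR ((NOT 0 IMPLIES 0) XOR (0 AND 0))) -> 0
  row 1 [000001]: (((NOT 0 OR NOT 0) IMPLIES (0 XOR 0)) OR ((NOT 0 IMPLIES 0) XOR (0 AND 0))) -> 0
  row 2 [000010]: (((NOT 0 OR NOT 0) IMPLIES (0 XOR 1)) OR ((NOT 0 IMPLIES 0) XOR (0 AND 1))) -> 1
  row 3 [000011]: (((NOT 0 OR NOT 0) IMPLIES (0 XOR 1)) OR ((NOT 0 IMPLIES 0) XOR (0 AND 1))) -> 1
  row 4 [000100]: (((NOT 0 OR NOT 0) IMPLIES (0 XOR 0)) OR ((NOT 0 IMPLIES 0) XOR (0 AND 0))) -> 0
  (every remaining row is evaluated the same way; all 64 results are listed next)
Full result column, 8 rows per line (x1,x2,x3 fixed per line; x4,x5,x6 runs 000..111 left to right):
  rows 0-7 [x1,x2,x3=000]: 00110011  (ones: 4)
  rows 8-15 [x1,x2,x3=001]: 11111111  (ones: 8)
  rows 16-23 [x1,x2,x3=010]: 00110011  (ones: 4)
  rows 24-31 [x1,x2,x3=011]: 11111111  (ones: 8)
  rows 32-39 [x1,x2,x3=100]: 11111111  (ones: 8)
  rows 40-47 [x1,x2,x3=101]: 11111111  (ones: 8)
  rows 48-55 [x1,x2,x3=110]: 11001100  (ones: 4)
  rows 56-63 [x1,x2,x3=111]: 11111111  (ones: 8)
Count of 1-rows = 4+8+4+8+8+8+4+8 = 52

52


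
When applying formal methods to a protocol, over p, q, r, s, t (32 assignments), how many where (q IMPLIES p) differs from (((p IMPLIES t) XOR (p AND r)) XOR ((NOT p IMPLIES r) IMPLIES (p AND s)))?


F1 = (q IMPLIES p)
F2 = (((p IMPLIES t) XOR (p AND r)) XOR ((NOT p IMPLIES r) IMPLIES (p AND s)))
Evaluate both on each of 32 rows (bits = p,q,r,s,t):
  row 0 [00000]: F1=1 F2=0 (differ) -> 1
  row 1 [00001]: F1=1 F2=0 (differ) -> 1
  row 2 [00010]: F1=1 F2=0 (differ) -> 1
  row 3 [00011]: F1=1 F2=0 (differ) -> 1
  row 4 [00100]: F1=1 F2=1 -> 0
  row 5 [00101]: F1=1 F2=1 -> 0
  row 6 [00110]: F1=1 F2=1 -> 0
  row 7 [00111]: F1=1 F2=1 -> 0
  row 8 [01000]: F1=0 F2=0 -> 0
  row 9 [01001]: F1=0 F2=0 -> 0
  row 10 [01010]: F1=0 F2=0 -> 0
  row 11 [01011]: F1=0 F2=0 -> 0
  row 12 [01100]: F1=0 F2=1 (differ) -> 1
  row 13 [01101]: F1=0 F2=1 (differ) -> 1
  row 14 [01110]: F1=0 F2=1 (differ) -> 1
  row 15 [01111]: F1=0 F2=1 (differ) -> 1
  row 16 [10000]: F1=1 F2=0 (differ) -> 1
  row 17 [10001]: F1=1 F2=1 -> 0
  row 18 [10010]: F1=1 F2=1 -> 0
  row 19 [10011]: F1=1 F2=0 (differ) -> 1
  row 20 [10100]: F1=1 F2=1 -> 0
  row 21 [10101]: F1=1 F2=0 (differ) -> 1
  row 22 [10110]: F1=1 F2=0 (differ) -> 1
  row 23 [10111]: F1=1 F2=1 -> 0
  row 24 [11000]: F1=1 F2=0 (differ) -> 1
  row 25 [11001]: F1=1 F2=1 -> 0
  row 26 [11010]: F1=1 F2=1 -> 0
  row 27 [11011]: F1=1 F2=0 (differ) -> 1
  row 28 [11100]: F1=1 F2=1 -> 0
  row 29 [11101]: F1=1 F2=0 (differ) -> 1
  row 30 [11110]: F1=1 F2=0 (differ) -> 1
  row 31 [11111]: F1=1 F2=1 -> 0
Full result column, 8 rows per line (p,q fixed per line; r,s,t runs 000..111 left to right):
  rows 0-7 [p,q=00]: 11110000  (ones: 4)
  rows 8-15 [p,q=01]: 00001111  (ones: 4)
  rows 16-23 [p,q=10]: 10010110  (ones: 4)
  rows 24-31 [p,q=11]: 10010110  (ones: 4)
Disagreements = 4+4+4+4 = 16

16


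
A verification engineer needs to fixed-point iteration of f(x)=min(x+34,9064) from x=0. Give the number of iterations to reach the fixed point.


Step 1: x=0, cap=9064, increment=34
Step 2: x grows by 34 each step until capped at 9064; fixed point is x=9064
Step 3: iterations = ceil(9064/34) = 267

267


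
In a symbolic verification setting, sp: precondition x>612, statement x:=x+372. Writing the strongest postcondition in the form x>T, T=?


Formula: sp(P, x:=E) = exists old_x. (x = E[old_x/x]) AND P[old_x/x] (old_x is the value of x before the assignment; eliminate old_x by solving x = E[old_x/x] for old_x)
Step 1: Precondition P: x>612, i.e. old_x > 612
Step 2: Assignment gives x = old_x + 372, so old_x = x - 372
Step 3: Substitute into P: x - 372 > 612
Step 4: Simplify: x > 612+372 = 984

984


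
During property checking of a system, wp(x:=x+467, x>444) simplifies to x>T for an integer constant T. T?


Formula: wp(x:=E, P) = P[E/x] (substitute E for x in postcondition)
Step 1: Postcondition: x>444
Step 2: Substitute x+467 for x: x+467>444
Step 3: Solve for x: x > 444-467 = -23

-23


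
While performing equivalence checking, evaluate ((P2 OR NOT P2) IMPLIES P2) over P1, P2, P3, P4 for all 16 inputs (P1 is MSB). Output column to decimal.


Formula: ((P2 OR NOT P2) IMPLIES P2) over P1, P2, P3, P4 (16 rows)
Evaluate each row (bits = P1,P2,P3,P4, MSB first):
  row 0 [0000]: ((0 OR NOT 0) IMPLIES 0) -> 0
  row 1 [0001]: ((0 OR NOT 0) IMPLIES 0) -> 0
  row 2 [0010]: ((0 OR NOT 0) IMPLIES 0) -> 0
  row 3 [0011]: ((0 OR NOT 0) IMPLIES 0) -> 0
  row 4 [0100]: ((1 OR NOT 1) IMPLIES 1) -> 1
  row 5 [0101]: ((1 OR NOT 1) IMPLIES 1) -> 1
  row 6 [0110]: ((1 OR NOT 1) IMPLIES 1) -> 1
  row 7 [0111]: ((1 OR NOT 1) IMPLIES 1) -> 1
  row 8 [1000]: ((0 OR NOT 0) IMPLIES 0) -> 0
  row 9 [1001]: ((0 OR NOT 0) IMPLIES 0) -> 0
  row 10 [1010]: ((0 OR NOT 0) IMPLIES 0) -> 0
  row 11 [1011]: ((0 OR NOT 0) IMPLIES 0) -> 0
  row 12 [1100]: ((1 OR NOT 1) IMPLIES 1) -> 1
  row 13 [1101]: ((1 OR NOT 1) IMPLIES 1) -> 1
  row 14 [1110]: ((1 OR NOT 1) IMPLIES 1) -> 1
  row 15 [1111]: ((1 OR NOT 1) IMPLIES 1) -> 1
Full result column, 4 rows per line (P1,P2 fixed per line; P3,P4 runs 00..11 left to right):
  rows 0-3 [P1,P2=00]: 0000  = hex 0
  rows 4-7 [P1,P2=01]: 1111  = hex F
  rows 8-11 [P1,P2=10]: 0000  = hex 0
  rows 12-15 [P1,P2=11]: 1111  = hex F
Output column (row 0 .. row 15) = 0000111100001111
Output column grouped in 4s = 0000 1111 0000 1111 = 0x0F0F
Convert to decimal digit by digit (value = value*16 + digit):
  0 -> 0
  0*16 + 15 (F) = 15
  15*16 + 0 = 240
  240*16 + 15 (F) = 3855
Decimal = 3855

3855


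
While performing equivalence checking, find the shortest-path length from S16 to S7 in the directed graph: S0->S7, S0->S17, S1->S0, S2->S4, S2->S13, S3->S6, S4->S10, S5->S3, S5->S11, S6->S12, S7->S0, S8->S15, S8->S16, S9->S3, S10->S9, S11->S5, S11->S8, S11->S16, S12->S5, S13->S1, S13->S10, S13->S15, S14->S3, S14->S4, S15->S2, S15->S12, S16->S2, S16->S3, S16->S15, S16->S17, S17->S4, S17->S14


BFS layer-by-layer from S16:
  dist 0: {S16}
  dist 1: {S2, S3, S15, S17}
  dist 2: {S4, S6, S12, S13, S14}
  dist 3: {S1, S5, S10}
  dist 4: {S0, S9, S11}
  dist 5: {S7, S8}
  -> S7 reached at distance 5
Shortest path length = 5

5


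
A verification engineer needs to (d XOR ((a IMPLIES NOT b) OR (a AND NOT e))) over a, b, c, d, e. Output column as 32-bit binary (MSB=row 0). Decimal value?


Formula: (d XOR ((a IMPLIES NOT b) OR (a AND NOT e))) over a, b, c, d, e (32 rows)
Evaluate each row (bits = a,b,c,d,e, MSB first):
  row 0 [00000]: (0 XOR ((0 IMPLIES NOT 0) OR (0 AND NOT 0))) -> 1
  row 1 [00001]: (0 XOR ((0 IMPLIES NOT 0) OR (0 AND NOT 1))) -> 1
  row 2 [00010]: (1 XOR ((0 IMPLIES NOT 0) OR (0 AND NOT 0))) -> 0
  row 3 [00011]: (1 XOR ((0 IMPLIES NOT 0) OR (0 AND NOT 1))) -> 0
  row 4 [00100]: (0 XOR ((0 IMPLIES NOT 0) OR (0 AND NOT 0))) -> 1
  row 5 [00101]: (0 XOR ((0 IMPLIES NOT 0) OR (0 AND NOT 1))) -> 1
  row 6 [00110]: (1 XOR ((0 IMPLIES NOT 0) OR (0 AND NOT 0))) -> 0
  row 7 [00111]: (1 XOR ((0 IMPLIES NOT 0) OR (0 AND NOT 1))) -> 0
  row 8 [01000]: (0 XOR ((0 IMPLIES NOT 1) OR (0 AND NOT 0))) -> 1
  row 9 [01001]: (0 XOR ((0 IMPLIES NOT 1) OR (0 AND NOT 1))) -> 1
  row 10 [01010]: (1 XOR ((0 IMPLIES NOT 1) OR (0 AND NOT 0))) -> 0
  row 11 [01011]: (1 XOR ((0 IMPLIES NOT 1) OR (0 AND NOT 1))) -> 0
  row 12 [01100]: (0 XOR ((0 IMPLIES NOT 1) OR (0 AND NOT 0))) -> 1
  row 13 [01101]: (0 XOR ((0 IMPLIES NOT 1) OR (0 AND NOT 1))) -> 1
  row 14 [01110]: (1 XOR ((0 IMPLIES NOT 1) OR (0 AND NOT 0))) -> 0
  row 15 [01111]: (1 XOR ((0 IMPLIES NOT 1) OR (0 AND NOT 1))) -> 0
  row 16 [10000]: (0 XOR ((1 IMPLIES NOT 0) OR (1 AND NOT 0))) -> 1
  row 17 [10001]: (0 XOR ((1 IMPLIES NOT 0) OR (1 AND NOT 1))) -> 1
  row 18 [10010]: (1 XOR ((1 IMPLIES NOT 0) OR (1 AND NOT 0))) -> 0
  row 19 [10011]: (1 XOR ((1 IMPLIES NOT 0) OR (1 AND NOT 1))) -> 0
  row 20 [10100]: (0 XOR ((1 IMPLIES NOT 0) OR (1 AND NOT 0))) -> 1
  row 21 [10101]: (0 XOR ((1 IMPLIES NOT 0) OR (1 AND NOT 1))) -> 1
  row 22 [10110]: (1 XOR ((1 IMPLIES NOT 0) OR (1 AND NOT 0))) -> 0
  row 23 [10111]: (1 XOR ((1 IMPLIES NOT 0) OR (1 AND NOT 1))) -> 0
  row 24 [11000]: (0 XOR ((1 IMPLIES NOT 1) OR (1 AND NOT 0))) -> 1
  row 25 [11001]: (0 XOR ((1 IMPLIES NOT 1) OR (1 AND NOT 1))) -> 0
  row 26 [11010]: (1 XOR ((1 IMPLIES NOT 1) OR (1 AND NOT 0))) -> 0
  row 27 [11011]: (1 XOR ((1 IMPLIES NOT 1) OR (1 AND NOT 1))) -> 1
  row 28 [11100]: (0 XOR ((1 IMPLIES NOT 1) OR (1 AND NOT 0))) -> 1
  row 29 [11101]: (0 XOR ((1 IMPLIES NOT 1) OR (1 AND NOT 1))) -> 0
  row 30 [11110]: (1 XOR ((1 IMPLIES NOT 1) OR (1 AND NOT 0))) -> 0
  row 31 [11111]: (1 XOR ((1 IMPLIES NOT 1) OR (1 AND NOT 1))) -> 1
Full result column, 4 rows per line (a,b,c fixed per line; d,e runs 00..11 left to right):
  rows 0-3 [a,b,c=000]: 1100  = hex C
  rows 4-7 [a,b,c=001]: 1100  = hex C
  rows 8-11 [a,b,c=010]: 1100  = hex C
  rows 12-15 [a,b,c=011]: 1100  = hex C
  rows 16-19 [a,b,c=100]: 1100  = hex C
  rows 20-23 [a,b,c=101]: 1100  = hex C
  rows 24-27 [a,b,c=110]: 1001  = hex 9
  rows 28-31 [a,b,c=111]: 1001  = hex 9
Output column (row 0 .. row 31) = 11001100110011001100110010011001
Output column grouped in 4s = 1100 1100 1100 1100 1100 1100 1001 1001 = 0xCCCCCC99
Convert to decimal digit by digit (value = value*16 + digit):
  C -> 12
  12*16 + 12 (C) = 204
  204*16 + 12 (C) = 3276
  3276*16 + 12 (C) = 52428
  52428*16 + 12 (C) = 838860
  838860*16 + 12 (C) = 13421772
  13421772*16 + 9 = 214748361
  214748361*16 + 9 = 3435973785
Decimal = 3435973785

3435973785


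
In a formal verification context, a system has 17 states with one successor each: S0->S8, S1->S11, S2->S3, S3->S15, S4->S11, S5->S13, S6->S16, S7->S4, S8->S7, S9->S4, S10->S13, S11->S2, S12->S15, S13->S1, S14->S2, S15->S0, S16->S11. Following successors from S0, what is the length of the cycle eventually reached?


Trace from S0 until a state repeats:
  S0 -> S8 -> S7 -> S4 -> S11 -> S2 -> S3 -> S15 -> S0
S0 first seen at step 0, revisited at step 8.
Cycle length = 8 - 0 = 8

8


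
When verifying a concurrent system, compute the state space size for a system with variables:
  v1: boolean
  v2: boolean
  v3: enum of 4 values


State space = product of domain sizes of all variables.
Domain sizes:
  v1 (boolean): 2
  v2 (boolean): 2
  v3 (enum of 4 values): 4
Product = 2 * 2 * 4 = 16

16


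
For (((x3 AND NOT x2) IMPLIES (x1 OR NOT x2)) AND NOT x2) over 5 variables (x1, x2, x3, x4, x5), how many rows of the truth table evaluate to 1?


Formula: (((x3 AND NOT x2) IMPLIES (x1 OR NOT x2)) AND NOT x2) over 5 vars (32 rows)
Evaluate each row (x1, x2, x3, x4, x5 as bits, MSB first):
  row 0 [00000]: (((0 AND NOT 0) IMPLIES (0 OR NOT 0)) AND NOT 0) -> 1
  row 1 [00001]: (((0 AND NOT 0) IMPLIES (0 OR NOT 0)) AND NOT 0) -> 1
  row 2 [00010]: (((0 AND NOT 0) IMPLIES (0 OR NOT 0)) AND NOT 0) -> 1
  row 3 [00011]: (((0 AND NOT 0) IMPLIES (0 OR NOT 0)) AND NOT 0) -> 1
  row 4 [00100]: (((1 AND NOT 0) IMPLIES (0 OR NOT 0)) AND NOT 0) -> 1
  row 5 [00101]: (((1 AND NOT 0) IMPLIES (0 OR NOT 0)) AND NOT 0) -> 1
  row 6 [00110]: (((1 AND NOT 0) IMPLIES (0 OR NOT 0)) AND NOT 0) -> 1
  row 7 [00111]: (((1 AND NOT 0) IMPLIES (0 OR NOT 0)) AND NOT 0) -> 1
  row 8 [01000]: (((0 AND NOT 1) IMPLIES (0 OR NOT 1)) AND NOT 1) -> 0
  row 9 [01001]: (((0 AND NOT 1) IMPLIES (0 OR NOT 1)) AND NOT 1) -> 0
  row 10 [01010]: (((0 AND NOT 1) IMPLIES (0 OR NOT 1)) AND NOT 1) -> 0
  row 11 [01011]: (((0 AND NOT 1) IMPLIES (0 OR NOT 1)) AND NOT 1) -> 0
  row 12 [01100]: (((1 AND NOT 1) IMPLIES (0 OR NOT 1)) AND NOT 1) -> 0
  row 13 [01101]: (((1 AND NOT 1) IMPLIES (0 OR NOT 1)) AND NOT 1) -> 0
  row 14 [01110]: (((1 AND NOT 1) IMPLIES (0 OR NOT 1)) AND NOT 1) -> 0
  row 15 [01111]: (((1 AND NOT 1) IMPLIES (0 OR NOT 1)) AND NOT 1) -> 0
  row 16 [10000]: (((0 AND NOT 0) IMPLIES (1 OR NOT 0)) AND NOT 0) -> 1
  row 17 [10001]: (((0 AND NOT 0) IMPLIES (1 OR NOT 0)) AND NOT 0) -> 1
  row 18 [10010]: (((0 AND NOT 0) IMPLIES (1 OR NOT 0)) AND NOT 0) -> 1
  row 19 [10011]: (((0 AND NOT 0) IMPLIES (1 OR NOT 0)) AND NOT 0) -> 1
  row 20 [10100]: (((1 AND NOT 0) IMPLIES (1 OR NOT 0)) AND NOT 0) -> 1
  row 21 [10101]: (((1 AND NOT 0) IMPLIES (1 OR NOT 0)) AND NOT 0) -> 1
  row 22 [10110]: (((1 AND NOT 0) IMPLIES (1 OR NOT 0)) AND NOT 0) -> 1
  row 23 [10111]: (((1 AND NOT 0) IMPLIES (1 OR NOT 0)) AND NOT 0) -> 1
  row 24 [11000]: (((0 AND NOT 1) IMPLIES (1 OR NOT 1)) AND NOT 1) -> 0
  row 25 [11001]: (((0 AND NOT 1) IMPLIES (1 OR NOT 1)) AND NOT 1) -> 0
  row 26 [11010]: (((0 AND NOT 1) IMPLIES (1 OR NOT 1)) AND NOT 1) -> 0
  row 27 [11011]: (((0 AND NOT 1) IMPLIES (1 OR NOT 1)) AND NOT 1) -> 0
  row 28 [11100]: (((1 AND NOT 1) IMPLIES (1 OR NOT 1)) AND NOT 1) -> 0
  row 29 [11101]: (((1 AND NOT 1) IMPLIES (1 OR NOT 1)) AND NOT 1) -> 0
  row 30 [11110]: (((1 AND NOT 1) IMPLIES (1 OR NOT 1)) AND NOT 1) -> 0
  row 31 [11111]: (((1 AND NOT 1) IMPLIES (1 OR NOT 1)) AND NOT 1) -> 0
Full result column, 8 rows per line (x1,x2 fixed per line; x3,x4,x5 runs 000..111 left to right):
  rows 0-7 [x1,x2=00]: 11111111  (ones: 8)
  rows 8-15 [x1,x2=01]: 00000000  (ones: 0)
  rows 16-23 [x1,x2=10]: 11111111  (ones: 8)
  rows 24-31 [x1,x2=11]: 00000000  (ones: 0)
Count of 1-rows = 8+0+8+0 = 16

16


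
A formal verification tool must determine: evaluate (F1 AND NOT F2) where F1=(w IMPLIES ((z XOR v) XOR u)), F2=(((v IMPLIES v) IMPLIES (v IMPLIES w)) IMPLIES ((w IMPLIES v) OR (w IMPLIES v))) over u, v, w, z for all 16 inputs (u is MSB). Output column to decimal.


F1 = (w IMPLIES ((z XOR v) XOR u))
F2 = (((v IMPLIES v) IMPLIES (v IMPLIES w)) IMPLIES ((w IMPLIES v) OR (w IMPLIES v)))
Counterexample to F1=>F2 is where F1=1 and F2=0.
Evaluate each row (bits = u,v,w,z, MSB first):
  row 0 [0000]: F1=1 F2=1 -> F1&~F2 -> 0
  row 1 [0001]: F1=1 F2=1 -> F1&~F2 -> 0
  row 2 [0010]: F1=0 F2=0 -> F1&~F2 -> 0
  row 3 [0011]: F1=1 F2=0 -> F1&~F2 -> 1
  row 4 [0100]: F1=1 F2=1 -> F1&~F2 -> 0
  row 5 [0101]: F1=1 F2=1 -> F1&~F2 -> 0
  row 6 [0110]: F1=1 F2=1 -> F1&~F2 -> 0
  row 7 [0111]: F1=0 F2=1 -> F1&~F2 -> 0
  row 8 [1000]: F1=1 F2=1 -> F1&~F2 -> 0
  row 9 [1001]: F1=1 F2=1 -> F1&~F2 -> 0
  row 10 [1010]: F1=1 F2=0 -> F1&~F2 -> 1
  row 11 [1011]: F1=0 F2=0 -> F1&~F2 -> 0
  row 12 [1100]: F1=1 F2=1 -> F1&~F2 -> 0
  row 13 [1101]: F1=1 F2=1 -> F1&~F2 -> 0
  row 14 [1110]: F1=0 F2=1 -> F1&~F2 -> 0
  row 15 [1111]: F1=1 F2=1 -> F1&~F2 -> 0
Full result column, 4 rows per line (u,v fixed per line; w,z runs 00..11 left to right):
  rows 0-3 [u,v=00]: 0001  = hex 1
  rows 4-7 [u,v=01]: 0000  = hex 0
  rows 8-11 [u,v=10]: 0010  = hex 2
  rows 12-15 [u,v=11]: 0000  = hex 0
Counterexample vector (row 0 .. row 15) = 0001000000100000
Output column grouped in 4s = 0001 0000 0010 0000 = 0x1020
Convert to decimal digit by digit (value = value*16 + digit):
  1 -> 1
  1*16 + 0 = 16
  16*16 + 2 = 258
  258*16 + 0 = 4128
Decimal = 4128

4128


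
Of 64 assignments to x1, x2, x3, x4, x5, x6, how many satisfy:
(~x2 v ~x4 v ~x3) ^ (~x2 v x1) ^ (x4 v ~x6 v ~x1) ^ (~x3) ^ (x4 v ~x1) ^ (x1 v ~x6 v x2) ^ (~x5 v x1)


CNF with 7 clauses over 6 vars (64 assignments).
An assignment satisfies CNF iff every clause has >=1 true literal.
Check each row (bits = x1,x2,x3,x4,x5,x6; clause T/F shown):
  row 0 [000000]: clauses=TTTTTTT -> 1
  row 1 [000001]: clauses=TTTTTFT -> 0
  row 2 [000010]: clauses=TTTTTTF -> 0
  row 3 [000011]: clauses=TTTTTFF -> 0
  row 4 [000100]: clauses=TTTTTTT -> 1
  (every remaining row is evaluated the same way; all 64 results are listed next)
Full result column, 8 rows per line (x1,x2,x3 fixed per line; x4,x5,x6 runs 000..111 left to right):
  rows 0-7 [x1,x2,x3=000]: 10001000  (ones: 2)
  rows 8-15 [x1,x2,x3=001]: 00000000  (ones: 0)
  rows 16-23 [x1,x2,x3=010]: 00000000  (ones: 0)
  rows 24-31 [x1,x2,x3=011]: 00000000  (ones: 0)
  rows 32-39 [x1,x2,x3=100]: 00001111  (ones: 4)
  rows 40-47 [x1,x2,x3=101]: 00000000  (ones: 0)
  rows 48-55 [x1,x2,x3=110]: 00001111  (ones: 4)
  rows 56-63 [x1,x2,x3=111]: 00000000  (ones: 0)
Satisfying assignments = 2+0+0+0+4+0+4+0 = 10

10


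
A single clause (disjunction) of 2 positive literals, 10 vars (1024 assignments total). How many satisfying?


Step 1: Total=2^10=1024
Step 2: Unsat when all 2 false: 2^8=256
Step 3: Sat=1024-256=768

768


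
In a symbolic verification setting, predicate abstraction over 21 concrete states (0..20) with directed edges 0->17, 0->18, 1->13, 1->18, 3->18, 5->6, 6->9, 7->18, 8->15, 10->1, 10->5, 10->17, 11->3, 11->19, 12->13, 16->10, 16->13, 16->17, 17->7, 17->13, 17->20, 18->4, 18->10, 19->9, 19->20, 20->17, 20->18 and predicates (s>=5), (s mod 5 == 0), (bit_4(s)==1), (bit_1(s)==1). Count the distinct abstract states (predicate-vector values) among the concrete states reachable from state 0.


BFS from 0:
Concrete reachable: {0, 1, 4, 5, 6, 7, 9, 10, 13, 17, 18, 20}
Abstract via predicates (s>=5), (s mod 5 == 0), (bit_4(s)==1), (bit_1(s)==1):
  (0,0,0,0) <- {1, 4}
  (0,1,0,0) <- {0}
  (1,0,0,0) <- {9, 13}
  (1,0,0,1) <- {6, 7}
  (1,0,1,0) <- {17}
  (1,0,1,1) <- {18}
  (1,1,0,0) <- {5}
  (1,1,0,1) <- {10}
  (1,1,1,0) <- {20}
Distinct abstract states = 9

9


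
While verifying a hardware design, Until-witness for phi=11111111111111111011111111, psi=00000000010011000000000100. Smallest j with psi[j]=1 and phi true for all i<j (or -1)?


(phi U psi) at 0: need smallest j with psi[j]=1 and phi[i]=1 for all i in [0,j).
Scan from step 0:
  step 0: phi=1, psi=0 -> continue
  step 1: phi=1, psi=0 -> continue
  step 2: phi=1, psi=0 -> continue
  step 3: phi=1, psi=0 -> continue
  step 9: psi=1 and phi held for [0,9) -> witness found
Witness step = 9

9


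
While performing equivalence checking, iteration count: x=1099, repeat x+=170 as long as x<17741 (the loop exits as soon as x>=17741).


Step 1: x goes from 1099 toward 17741 by 170; the body runs while x<17741, so iterations = ceil((bound-start)/step)
Step 2: Distance=16642
Step 3: ceil(16642/170)=98

98


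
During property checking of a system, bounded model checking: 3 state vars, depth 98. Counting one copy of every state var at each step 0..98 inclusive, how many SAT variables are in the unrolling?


BMC unrolls to depth k, creating one copy of each state var for steps 0..k.
Step count = 98 + 1 = 99 (steps 0 through 98)
Vars per step = 3
Total = 3 * 99 = 297

297


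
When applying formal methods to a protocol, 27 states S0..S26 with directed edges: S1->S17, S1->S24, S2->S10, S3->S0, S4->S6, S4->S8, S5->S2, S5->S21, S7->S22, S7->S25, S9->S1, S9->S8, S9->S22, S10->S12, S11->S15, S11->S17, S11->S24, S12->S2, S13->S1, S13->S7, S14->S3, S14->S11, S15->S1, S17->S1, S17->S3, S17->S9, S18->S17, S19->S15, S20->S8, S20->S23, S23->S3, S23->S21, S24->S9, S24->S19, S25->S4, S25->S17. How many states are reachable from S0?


BFS from S0:
  layer 0: {S0}
Reachable set: {S0}
Count = 1

1


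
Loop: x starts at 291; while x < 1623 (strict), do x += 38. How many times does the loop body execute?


Step 1: x goes from 291 toward 1623 by 38; the body runs while x<1623, so iterations = ceil((bound-start)/step)
Step 2: Distance=1332
Step 3: ceil(1332/38)=36

36


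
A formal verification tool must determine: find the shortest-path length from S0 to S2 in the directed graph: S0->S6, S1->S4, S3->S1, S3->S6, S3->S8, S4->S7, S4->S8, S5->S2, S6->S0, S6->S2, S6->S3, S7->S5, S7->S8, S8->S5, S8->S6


BFS layer-by-layer from S0:
  dist 0: {S0}
  dist 1: {S6}
  dist 2: {S2, S3}
  -> S2 reached at distance 2
Shortest path length = 2

2


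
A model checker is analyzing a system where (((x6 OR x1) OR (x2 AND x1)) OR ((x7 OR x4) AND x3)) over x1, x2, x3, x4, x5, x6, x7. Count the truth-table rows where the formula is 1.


Formula: (((x6 OR x1) OR (x2 AND x1)) OR ((x7 OR x4) AND x3)) over 7 vars (128 rows)
Evaluate each row (x1, x2, x3, x4, x5, x6, x7 as bits, MSB first):
  row 0 [0000000]: (((0 OR 0) OR (0 AND 0)) OR ((0 OR 0) AND 0)) -> 0
  row 1 [0000001]: (((0 OR 0) OR (0 AND 0)) OR ((1 OR 0) AND 0)) -> 0
  row 2 [0000010]: (((1 OR 0) OR (0 AND 0)) OR ((0 OR 0) AND 0)) -> 1
  row 3 [0000011]: (((1 OR 0) OR (0 AND 0)) OR ((1 OR 0) AND 0)) -> 1
  row 4 [0000100]: (((0 OR 0) OR (0 AND 0)) OR ((0 OR 0) AND 0)) -> 0
  (every remaining row is evaluated the same way; all 128 results are listed next)
Full result column, 8 rows per line (x1,x2,x3,x4 fixed per line; x5,x6,x7 runs 000..111 left to right):
  rows 0-7 [x1,x2,x3,x4=0000]: 00110011  (ones: 4)
  rows 8-15 [x1,x2,x3,x4=0001]: 00110011  (ones: 4)
  rows 16-23 [x1,x2,x3,x4=0010]: 01110111  (ones: 6)
  rows 24-31 [x1,x2,x3,x4=0011]: 11111111  (ones: 8)
  rows 32-39 [x1,x2,x3,x4=0100]: 00110011  (ones: 4)
  rows 40-47 [x1,x2,x3,x4=0101]: 00110011  (ones: 4)
  rows 48-55 [x1,x2,x3,x4=0110]: 01110111  (ones: 6)
  rows 56-63 [x1,x2,x3,x4=0111]: 11111111  (ones: 8)
  rows 64-71 [x1,x2,x3,x4=1000]: 11111111  (ones: 8)
  rows 72-79 [x1,x2,x3,x4=1001]: 11111111  (ones: 8)
  rows 80-87 [x1,x2,x3,x4=1010]: 11111111  (ones: 8)
  rows 88-95 [x1,x2,x3,x4=1011]: 11111111  (ones: 8)
  rows 96-103 [x1,x2,x3,x4=1100]: 11111111  (ones: 8)
  rows 104-111 [x1,x2,x3,x4=1101]: 11111111  (ones: 8)
  rows 112-119 [x1,x2,x3,x4=1110]: 11111111  (ones: 8)
  rows 120-127 [x1,x2,x3,x4=1111]: 11111111  (ones: 8)
Count of 1-rows = 4+4+6+8+4+4+6+8+8+8+8+8+8+8+8+8 = 108

108


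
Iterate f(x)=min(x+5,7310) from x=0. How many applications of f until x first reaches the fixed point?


Step 1: x=0, cap=7310, increment=5
Step 2: x grows by 5 each step until capped at 7310; fixed point is x=7310
Step 3: iterations = ceil(7310/5) = 1462

1462


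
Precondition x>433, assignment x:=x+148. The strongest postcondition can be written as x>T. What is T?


Formula: sp(P, x:=E) = exists old_x. (x = E[old_x/x]) AND P[old_x/x] (old_x is the value of x before the assignment; eliminate old_x by solving x = E[old_x/x] for old_x)
Step 1: Precondition P: x>433, i.e. old_x > 433
Step 2: Assignment gives x = old_x + 148, so old_x = x - 148
Step 3: Substitute into P: x - 148 > 433
Step 4: Simplify: x > 433+148 = 581

581


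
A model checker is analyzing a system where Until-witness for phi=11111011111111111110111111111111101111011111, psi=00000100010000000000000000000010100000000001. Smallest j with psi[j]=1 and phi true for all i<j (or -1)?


(phi U psi) at 0: need smallest j with psi[j]=1 and phi[i]=1 for all i in [0,j).
Scan from step 0:
  step 0: phi=1, psi=0 -> continue
  step 1: phi=1, psi=0 -> continue
  step 2: phi=1, psi=0 -> continue
  step 3: phi=1, psi=0 -> continue
  step 5: psi=1 and phi held for [0,5) -> witness found
Witness step = 5

5


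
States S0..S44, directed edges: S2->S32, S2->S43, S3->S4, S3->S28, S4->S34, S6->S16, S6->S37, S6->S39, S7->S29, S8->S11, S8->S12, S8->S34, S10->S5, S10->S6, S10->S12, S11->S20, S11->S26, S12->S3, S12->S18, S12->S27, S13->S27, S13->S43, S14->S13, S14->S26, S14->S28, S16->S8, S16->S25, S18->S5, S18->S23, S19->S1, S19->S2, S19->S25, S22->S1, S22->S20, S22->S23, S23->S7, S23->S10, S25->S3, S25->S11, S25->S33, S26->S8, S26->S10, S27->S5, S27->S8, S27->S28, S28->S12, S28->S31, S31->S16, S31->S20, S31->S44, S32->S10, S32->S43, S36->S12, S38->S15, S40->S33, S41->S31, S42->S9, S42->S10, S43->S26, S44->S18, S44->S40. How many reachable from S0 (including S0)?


BFS from S0:
  layer 0: {S0}
Reachable set: {S0}
Count = 1

1


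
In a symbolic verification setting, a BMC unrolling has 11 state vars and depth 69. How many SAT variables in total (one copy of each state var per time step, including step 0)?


BMC unrolls to depth k, creating one copy of each state var for steps 0..k.
Step count = 69 + 1 = 70 (steps 0 through 69)
Vars per step = 11
Total = 11 * 70 = 770

770


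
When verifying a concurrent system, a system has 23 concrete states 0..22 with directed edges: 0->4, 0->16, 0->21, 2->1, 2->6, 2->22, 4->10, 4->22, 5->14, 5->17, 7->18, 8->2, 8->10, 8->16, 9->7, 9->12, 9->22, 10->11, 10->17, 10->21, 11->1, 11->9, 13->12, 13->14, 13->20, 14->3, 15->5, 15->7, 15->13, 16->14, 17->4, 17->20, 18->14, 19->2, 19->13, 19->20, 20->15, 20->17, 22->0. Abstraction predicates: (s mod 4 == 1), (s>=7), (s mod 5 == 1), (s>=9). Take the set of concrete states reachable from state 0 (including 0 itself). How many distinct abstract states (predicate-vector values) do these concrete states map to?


BFS from 0:
Concrete reachable: {0, 1, 3, 4, 5, 7, 9, 10, 11, 12, 13, 14, 15, 16, 17, 18, 20, 21, 22}
Abstract via predicates (s mod 4 == 1), (s>=7), (s mod 5 == 1), (s>=9):
  (0,0,0,0) <- {0, 3, 4}
  (0,1,0,0) <- {7}
  (0,1,0,1) <- {10, 12, 14, 15, 18, 20, 22}
  (0,1,1,1) <- {11, 16}
  (1,0,0,0) <- {5}
  (1,0,1,0) <- {1}
  (1,1,0,1) <- {9, 13, 17}
  (1,1,1,1) <- {21}
Distinct abstract states = 8

8


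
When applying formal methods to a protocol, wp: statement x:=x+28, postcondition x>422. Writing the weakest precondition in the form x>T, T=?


Formula: wp(x:=E, P) = P[E/x] (substitute E for x in postcondition)
Step 1: Postcondition: x>422
Step 2: Substitute x+28 for x: x+28>422
Step 3: Solve for x: x > 422-28 = 394

394


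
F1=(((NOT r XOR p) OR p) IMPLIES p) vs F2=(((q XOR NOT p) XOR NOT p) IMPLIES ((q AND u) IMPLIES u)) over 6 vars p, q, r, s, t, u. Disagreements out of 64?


F1 = (((NOT r XOR p) OR p) IMPLIES p)
F2 = (((q XOR NOT p) XOR NOT p) IMPLIES ((q AND u) IMPLIES u))
Evaluate both on each of 64 rows (bits = p,q,r,s,t,u):
  row 0 [000000]: F1=0 F2=1 (differ) -> 1
  row 1 [000001]: F1=0 F2=1 (differ) -> 1
  row 2 [000010]: F1=0 F2=1 (differ) -> 1
  row 3 [000011]: F1=0 F2=1 (differ) -> 1
  row 4 [000100]: F1=0 F2=1 (differ) -> 1
  (every remaining row is evaluated the same way; all 64 results are listed next)
Full result column, 8 rows per line (p,q,r fixed per line; s,t,u runs 000..111 left to right):
  rows 0-7 [p,q,r=000]: 11111111  (ones: 8)
  rows 8-15 [p,q,r=001]: 00000000  (ones: 0)
  rows 16-23 [p,q,r=010]: 11111111  (ones: 8)
  rows 24-31 [p,q,r=011]: 00000000  (ones: 0)
  rows 32-39 [p,q,r=100]: 00000000  (ones: 0)
  rows 40-47 [p,q,r=101]: 00000000  (ones: 0)
  rows 48-55 [p,q,r=110]: 00000000  (ones: 0)
  rows 56-63 [p,q,r=111]: 00000000  (ones: 0)
Disagreements = 8+0+8+0+0+0+0+0 = 16

16


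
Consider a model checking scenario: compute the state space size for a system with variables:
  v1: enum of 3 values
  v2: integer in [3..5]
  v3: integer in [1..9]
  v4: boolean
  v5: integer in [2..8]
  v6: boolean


State space = product of domain sizes of all variables.
Domain sizes:
  v1 (enum of 3 values): 3
  v2 (integer in [3..5]): 3
  v3 (integer in [1..9]): 9
  v4 (boolean): 2
  v5 (integer in [2..8]): 7
  v6 (boolean): 2
Product = 3 * 3 * 9 * 2 * 7 * 2 = 2268

2268


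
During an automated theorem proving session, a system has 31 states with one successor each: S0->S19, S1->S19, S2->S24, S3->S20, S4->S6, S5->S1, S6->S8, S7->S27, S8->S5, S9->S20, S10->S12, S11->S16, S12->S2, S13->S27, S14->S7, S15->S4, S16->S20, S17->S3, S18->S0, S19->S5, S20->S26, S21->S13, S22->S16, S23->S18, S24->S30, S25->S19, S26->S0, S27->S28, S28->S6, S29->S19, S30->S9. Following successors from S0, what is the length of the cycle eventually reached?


Trace from S0 until a state repeats:
  S0 -> S19 -> S5 -> S1 -> S19
S19 first seen at step 1, revisited at step 4.
Cycle length = 4 - 1 = 3

3


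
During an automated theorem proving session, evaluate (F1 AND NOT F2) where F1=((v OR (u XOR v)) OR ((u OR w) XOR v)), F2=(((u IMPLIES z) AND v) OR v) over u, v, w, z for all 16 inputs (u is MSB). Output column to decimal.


F1 = ((v OR (u XOR v)) OR ((u OR w) XOR v))
F2 = (((u IMPLIES z) AND v) OR v)
Counterexample to F1=>F2 is where F1=1 and F2=0.
Evaluate each row (bits = u,v,w,z, MSB first):
  row 0 [0000]: F1=0 F2=0 -> F1&~F2 -> 0
  row 1 [0001]: F1=0 F2=0 -> F1&~F2 -> 0
  row 2 [0010]: F1=1 F2=0 -> F1&~F2 -> 1
  row 3 [0011]: F1=1 F2=0 -> F1&~F2 -> 1
  row 4 [0100]: F1=1 F2=1 -> F1&~F2 -> 0
  row 5 [0101]: F1=1 F2=1 -> F1&~F2 -> 0
  row 6 [0110]: F1=1 F2=1 -> F1&~F2 -> 0
  row 7 [0111]: F1=1 F2=1 -> F1&~F2 -> 0
  row 8 [1000]: F1=1 F2=0 -> F1&~F2 -> 1
  row 9 [1001]: F1=1 F2=0 -> F1&~F2 -> 1
  row 10 [1010]: F1=1 F2=0 -> F1&~F2 -> 1
  row 11 [1011]: F1=1 F2=0 -> F1&~F2 -> 1
  row 12 [1100]: F1=1 F2=1 -> F1&~F2 -> 0
  row 13 [1101]: F1=1 F2=1 -> F1&~F2 -> 0
  row 14 [1110]: F1=1 F2=1 -> F1&~F2 -> 0
  row 15 [1111]: F1=1 F2=1 -> F1&~F2 -> 0
Full result column, 4 rows per line (u,v fixed per line; w,z runs 00..11 left to right):
  rows 0-3 [u,v=00]: 0011  = hex 3
  rows 4-7 [u,v=01]: 0000  = hex 0
  rows 8-11 [u,v=10]: 1111  = hex F
  rows 12-15 [u,v=11]: 0000  = hex 0
Counterexample vector (row 0 .. row 15) = 0011000011110000
Output column grouped in 4s = 0011 0000 1111 0000 = 0x30F0
Convert to decimal digit by digit (value = value*16 + digit):
  3 -> 3
  3*16 + 0 = 48
  48*16 + 15 (F) = 783
  783*16 + 0 = 12528
Decimal = 12528

12528


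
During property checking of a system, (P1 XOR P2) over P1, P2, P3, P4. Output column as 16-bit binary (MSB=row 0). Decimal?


Formula: (P1 XOR P2) over P1, P2, P3, P4 (16 rows)
Evaluate each row (bits = P1,P2,P3,P4, MSB first):
  row 0 [0000]: (0 XOR 0) -> 0
  row 1 [0001]: (0 XOR 0) -> 0
  row 2 [0010]: (0 XOR 0) -> 0
  row 3 [0011]: (0 XOR 0) -> 0
  row 4 [0100]: (0 XOR 1) -> 1
  row 5 [0101]: (0 XOR 1) -> 1
  row 6 [0110]: (0 XOR 1) -> 1
  row 7 [0111]: (0 XOR 1) -> 1
  row 8 [1000]: (1 XOR 0) -> 1
  row 9 [1001]: (1 XOR 0) -> 1
  row 10 [1010]: (1 XOR 0) -> 1
  row 11 [1011]: (1 XOR 0) -> 1
  row 12 [1100]: (1 XOR 1) -> 0
  row 13 [1101]: (1 XOR 1) -> 0
  row 14 [1110]: (1 XOR 1) -> 0
  row 15 [1111]: (1 XOR 1) -> 0
Full result column, 4 rows per line (P1,P2 fixed per line; P3,P4 runs 00..11 left to right):
  rows 0-3 [P1,P2=00]: 0000  = hex 0
  rows 4-7 [P1,P2=01]: 1111  = hex F
  rows 8-11 [P1,P2=10]: 1111  = hex F
  rows 12-15 [P1,P2=11]: 0000  = hex 0
Output column (row 0 .. row 15) = 0000111111110000
Output column grouped in 4s = 0000 1111 1111 0000 = 0x0FF0
Convert to decimal digit by digit (value = value*16 + digit):
  0 -> 0
  0*16 + 15 (F) = 15
  15*16 + 15 (F) = 255
  255*16 + 0 = 4080
Decimal = 4080

4080


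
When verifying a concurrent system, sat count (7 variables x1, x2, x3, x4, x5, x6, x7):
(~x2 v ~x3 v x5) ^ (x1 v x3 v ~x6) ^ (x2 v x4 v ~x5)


CNF with 3 clauses over 7 vars (128 assignments).
An assignment satisfies CNF iff every clause has >=1 true literal.
Check each row (bits = x1,x2,x3,x4,x5,x6,x7; clause T/F shown):
  row 0 [0000000]: clauses=TTT -> 1
  row 1 [0000001]: clauses=TTT -> 1
  row 2 [0000010]: clauses=TFT -> 0
  row 3 [0000011]: clauses=TFT -> 0
  row 4 [0000100]: clauses=TTF -> 0
  (every remaining row is evaluated the same way; all 128 results are listed next)
Full result column, 8 rows per line (x1,x2,x3,x4 fixed per line; x5,x6,x7 runs 000..111 left to right):
  rows 0-7 [x1,x2,x3,x4=0000]: 11000000  (ones: 2)
  rows 8-15 [x1,x2,x3,x4=0001]: 11001100  (ones: 4)
  rows 16-23 [x1,x2,x3,x4=0010]: 11110000  (ones: 4)
  rows 24-31 [x1,x2,x3,x4=0011]: 11111111  (ones: 8)
  rows 32-39 [x1,x2,x3,x4=0100]: 11001100  (ones: 4)
  rows 40-47 [x1,x2,x3,x4=0101]: 11001100  (ones: 4)
  rows 48-55 [x1,x2,x3,x4=0110]: 00001111  (ones: 4)
  rows 56-63 [x1,x2,x3,x4=0111]: 00001111  (ones: 4)
  rows 64-71 [x1,x2,x3,x4=1000]: 11110000  (ones: 4)
  rows 72-79 [x1,x2,x3,x4=1001]: 11111111  (ones: 8)
  rows 80-87 [x1,x2,x3,x4=1010]: 11110000  (ones: 4)
  rows 88-95 [x1,x2,x3,x4=1011]: 11111111  (ones: 8)
  rows 96-103 [x1,x2,x3,x4=1100]: 11111111  (ones: 8)
  rows 104-111 [x1,x2,x3,x4=1101]: 11111111  (ones: 8)
  rows 112-119 [x1,x2,x3,x4=1110]: 00001111  (ones: 4)
  rows 120-127 [x1,x2,x3,x4=1111]: 00001111  (ones: 4)
Satisfying assignments = 2+4+4+8+4+4+4+4+4+8+4+8+8+8+4+4 = 82

82


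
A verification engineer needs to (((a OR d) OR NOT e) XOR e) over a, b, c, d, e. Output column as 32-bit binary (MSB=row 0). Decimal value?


Formula: (((a OR d) OR NOT e) XOR e) over a, b, c, d, e (32 rows)
Evaluate each row (bits = a,b,c,d,e, MSB first):
  row 0 [00000]: (((0 OR 0) OR NOT 0) XOR 0) -> 1
  row 1 [00001]: (((0 OR 0) OR NOT 1) XOR 1) -> 1
  row 2 [00010]: (((0 OR 1) OR NOT 0) XOR 0) -> 1
  row 3 [00011]: (((0 OR 1) OR NOT 1) XOR 1) -> 0
  row 4 [00100]: (((0 OR 0) OR NOT 0) XOR 0) -> 1
  row 5 [00101]: (((0 OR 0) OR NOT 1) XOR 1) -> 1
  row 6 [00110]: (((0 OR 1) OR NOT 0) XOR 0) -> 1
  row 7 [00111]: (((0 OR 1) OR NOT 1) XOR 1) -> 0
  row 8 [01000]: (((0 OR 0) OR NOT 0) XOR 0) -> 1
  row 9 [01001]: (((0 OR 0) OR NOT 1) XOR 1) -> 1
  row 10 [01010]: (((0 OR 1) OR NOT 0) XOR 0) -> 1
  row 11 [01011]: (((0 OR 1) OR NOT 1) XOR 1) -> 0
  row 12 [01100]: (((0 OR 0) OR NOT 0) XOR 0) -> 1
  row 13 [01101]: (((0 OR 0) OR NOT 1) XOR 1) -> 1
  row 14 [01110]: (((0 OR 1) OR NOT 0) XOR 0) -> 1
  row 15 [01111]: (((0 OR 1) OR NOT 1) XOR 1) -> 0
  row 16 [10000]: (((1 OR 0) OR NOT 0) XOR 0) -> 1
  row 17 [10001]: (((1 OR 0) OR NOT 1) XOR 1) -> 0
  row 18 [10010]: (((1 OR 1) OR NOT 0) XOR 0) -> 1
  row 19 [10011]: (((1 OR 1) OR NOT 1) XOR 1) -> 0
  row 20 [10100]: (((1 OR 0) OR NOT 0) XOR 0) -> 1
  row 21 [10101]: (((1 OR 0) OR NOT 1) XOR 1) -> 0
  row 22 [10110]: (((1 OR 1) OR NOT 0) XOR 0) -> 1
  row 23 [10111]: (((1 OR 1) OR NOT 1) XOR 1) -> 0
  row 24 [11000]: (((1 OR 0) OR NOT 0) XOR 0) -> 1
  row 25 [11001]: (((1 OR 0) OR NOT 1) XOR 1) -> 0
  row 26 [11010]: (((1 OR 1) OR NOT 0) XOR 0) -> 1
  row 27 [11011]: (((1 OR 1) OR NOT 1) XOR 1) -> 0
  row 28 [11100]: (((1 OR 0) OR NOT 0) XOR 0) -> 1
  row 29 [11101]: (((1 OR 0) OR NOT 1) XOR 1) -> 0
  row 30 [11110]: (((1 OR 1) OR NOT 0) XOR 0) -> 1
  row 31 [11111]: (((1 OR 1) OR NOT 1) XOR 1) -> 0
Full result column, 4 rows per line (a,b,c fixed per line; d,e runs 00..11 left to right):
  rows 0-3 [a,b,c=000]: 1110  = hex E
  rows 4-7 [a,b,c=001]: 1110  = hex E
  rows 8-11 [a,b,c=010]: 1110  = hex E
  rows 12-15 [a,b,c=011]: 1110  = hex E
  rows 16-19 [a,b,c=100]: 1010  = hex A
  rows 20-23 [a,b,c=101]: 1010  = hex A
  rows 24-27 [a,b,c=110]: 1010  = hex A
  rows 28-31 [a,b,c=111]: 1010  = hex A
Output column (row 0 .. row 31) = 11101110111011101010101010101010
Output column grouped in 4s = 1110 1110 1110 1110 1010 1010 1010 1010 = 0xEEEEAAAA
Convert to decimal digit by digit (value = value*16 + digit):
  E -> 14
  14*16 + 14 (E) = 238
  238*16 + 14 (E) = 3822
  3822*16 + 14 (E) = 61166
  61166*16 + 10 (A) = 978666
  978666*16 + 10 (A) = 15658666
  15658666*16 + 10 (A) = 250538666
  250538666*16 + 10 (A) = 4008618666
Decimal = 4008618666

4008618666
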